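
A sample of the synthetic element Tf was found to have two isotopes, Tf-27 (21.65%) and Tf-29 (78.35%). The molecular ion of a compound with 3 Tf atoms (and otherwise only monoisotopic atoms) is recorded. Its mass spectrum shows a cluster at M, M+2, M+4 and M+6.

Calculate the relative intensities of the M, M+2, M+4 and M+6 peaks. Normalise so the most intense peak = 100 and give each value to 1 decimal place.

The 3 Tf atoms are independent, so intensities follow the terms of (0.2165 + 0.7835)^3.
P(M) = 0.2165^3 = 0.010148
P(M+2) = 3 × 0.2165^2 × 0.7835^1 = 0.110173
P(M+4) = 3 × 0.2165^1 × 0.7835^2 = 0.398710
P(M+6) = 0.7835^3 = 0.480969
The M+6 peak is largest (0.480969); scaling to 100 gives 2.1 : 22.9 : 82.9 : 100.0.

2.1 : 22.9 : 82.9 : 100.0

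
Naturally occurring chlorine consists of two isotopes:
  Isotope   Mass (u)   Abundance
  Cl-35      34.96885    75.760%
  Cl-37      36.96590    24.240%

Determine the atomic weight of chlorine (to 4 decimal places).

35.4529 u

Ar = Σ fᵢ·mᵢ = 0.75760 × 34.96885 + 0.24240 × 36.96590
= 26.492401 + 8.960534 = 35.452935 u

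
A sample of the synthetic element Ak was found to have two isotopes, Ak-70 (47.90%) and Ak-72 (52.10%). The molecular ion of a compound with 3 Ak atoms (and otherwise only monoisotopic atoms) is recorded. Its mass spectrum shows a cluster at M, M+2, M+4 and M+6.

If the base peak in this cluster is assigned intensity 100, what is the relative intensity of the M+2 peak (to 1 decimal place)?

Term probabilities: M 0.1099, M+2 0.3586, M+4 0.3901, M+6 0.1414. Base peak = M+4.
P(M+4) = C(3,2) × 0.4790^1 × 0.5210^2 = 3 × 0.4790 × 0.271441 = 0.390061 (base)
P(M+2) = C(3,1) × 0.4790^2 × 0.5210^1 = 3 × 0.229441 × 0.5210 = 0.358616
Relative intensity = 0.358616 / 0.390061 × 100 = 91.9

91.9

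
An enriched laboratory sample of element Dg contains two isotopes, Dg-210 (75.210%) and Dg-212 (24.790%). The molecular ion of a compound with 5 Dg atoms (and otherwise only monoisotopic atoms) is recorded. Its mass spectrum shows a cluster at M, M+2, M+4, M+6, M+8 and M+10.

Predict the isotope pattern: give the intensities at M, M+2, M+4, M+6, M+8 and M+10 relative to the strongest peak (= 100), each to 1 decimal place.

Expanding (0.75210 + 0.24790)^5:
P(M) = 0.75210^5 = 0.240646
P(M+2) = 5 × 0.75210^4 × 0.24790^1 = 0.396597
P(M+4) = 10 × 0.75210^3 × 0.24790^2 = 0.261445
P(M+6) = 10 × 0.75210^2 × 0.24790^3 = 0.086175
P(M+8) = 5 × 0.75210^1 × 0.24790^4 = 0.014202
P(M+10) = 0.24790^5 = 0.000936
The M+2 peak is largest (0.396597); scaling to 100 gives 60.7 : 100.0 : 65.9 : 21.7 : 3.6 : 0.2.

60.7 : 100.0 : 65.9 : 21.7 : 3.6 : 0.2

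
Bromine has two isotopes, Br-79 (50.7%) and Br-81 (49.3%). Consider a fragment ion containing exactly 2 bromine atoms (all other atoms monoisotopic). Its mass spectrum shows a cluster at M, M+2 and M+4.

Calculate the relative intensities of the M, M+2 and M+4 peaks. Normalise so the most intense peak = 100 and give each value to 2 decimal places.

51.42 : 100.00 : 48.62

Expanding (0.507 + 0.493)^2:
P(M) = 0.507^2 = 0.257049
P(M+2) = 2 × 0.507^1 × 0.493^1 = 0.499902
P(M+4) = 0.493^2 = 0.243049
The M+2 peak is largest (0.499902); scaling to 100 gives 51.42 : 100.00 : 48.62.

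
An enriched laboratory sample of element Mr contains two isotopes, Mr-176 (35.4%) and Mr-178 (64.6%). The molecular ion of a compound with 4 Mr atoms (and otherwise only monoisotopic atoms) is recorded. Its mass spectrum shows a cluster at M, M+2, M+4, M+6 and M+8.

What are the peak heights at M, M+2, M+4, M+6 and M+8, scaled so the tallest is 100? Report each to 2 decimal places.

Each Mr atom is independently Mr-176 (p = 0.354) or Mr-178 (q = 0.646); the cluster is the binomial expansion (p + q)^4.
P(M) = 0.354^4 = 0.015704
P(M+2) = 4 × 0.354^3 × 0.646^1 = 0.114631
P(M+4) = 6 × 0.354^2 × 0.646^2 = 0.313778
P(M+6) = 4 × 0.354^1 × 0.646^3 = 0.381734
P(M+8) = 0.646^4 = 0.174153
The M+6 peak is largest (0.381734); scaling to 100 gives 4.11 : 30.03 : 82.20 : 100.00 : 45.62.

4.11 : 30.03 : 82.20 : 100.00 : 45.62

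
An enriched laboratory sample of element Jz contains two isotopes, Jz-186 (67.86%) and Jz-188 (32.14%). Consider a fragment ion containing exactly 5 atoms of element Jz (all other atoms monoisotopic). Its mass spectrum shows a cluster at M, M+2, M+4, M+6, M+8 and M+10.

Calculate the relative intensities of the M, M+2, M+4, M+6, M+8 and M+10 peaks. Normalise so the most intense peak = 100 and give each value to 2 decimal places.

42.23 : 100.00 : 94.72 : 44.86 : 10.62 : 1.01

Expanding (0.6786 + 0.3214)^5:
P(M) = 0.6786^5 = 0.143903
P(M+2) = 5 × 0.6786^4 × 0.3214^1 = 0.340778
P(M+4) = 10 × 0.6786^3 × 0.3214^2 = 0.322800
P(M+6) = 10 × 0.6786^2 × 0.3214^3 = 0.152885
P(M+8) = 5 × 0.6786^1 × 0.3214^4 = 0.036205
P(M+10) = 0.3214^5 = 0.003429
The M+2 peak is largest (0.340778); scaling to 100 gives 42.23 : 100.00 : 94.72 : 44.86 : 10.62 : 1.01.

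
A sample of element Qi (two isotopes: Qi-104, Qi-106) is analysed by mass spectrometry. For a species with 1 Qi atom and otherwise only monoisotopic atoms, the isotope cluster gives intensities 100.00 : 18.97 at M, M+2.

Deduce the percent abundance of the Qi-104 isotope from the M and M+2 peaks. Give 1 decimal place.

If p is the fraction of Qi that is Qi-104, then I(M+2)/I(M) = [C(1,1)·p^0·(1−p)] / p^1 = 1·(1−p)/p = 18.97/100.00 = 0.1897
(1−p)/p = 0.1897/1 = 0.1897  ⇒  p = 1/(1 + 0.1897) = 0.8405
Qi-104: 84.1%, Qi-106: 15.9%.

84.1%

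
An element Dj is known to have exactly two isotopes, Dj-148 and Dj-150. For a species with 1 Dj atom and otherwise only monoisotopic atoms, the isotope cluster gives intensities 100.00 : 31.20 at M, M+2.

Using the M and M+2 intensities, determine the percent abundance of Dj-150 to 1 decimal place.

23.8%

Let p = fractional abundance of Dj-148. I(M+2)/I(M) = [C(1,1)·p^0·(1−p)] / p^1 = 1·(1−p)/p = 31.20/100.00 = 0.3120
(1−p)/p = 0.3120/1 = 0.3120  ⇒  p = 1/(1 + 0.3120) = 0.7622
Dj-148: 76.2%, Dj-150: 23.8%.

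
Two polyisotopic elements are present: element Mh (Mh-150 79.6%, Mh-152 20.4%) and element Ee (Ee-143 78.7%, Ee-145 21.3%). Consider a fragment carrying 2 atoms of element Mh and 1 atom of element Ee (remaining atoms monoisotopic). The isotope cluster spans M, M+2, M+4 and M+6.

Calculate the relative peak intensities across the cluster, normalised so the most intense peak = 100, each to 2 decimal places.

100.00 : 78.32 : 20.44 : 1.78

Element Mh pattern (n=2): 0.633616 : 0.324768 : 0.041616
Element Ee pattern (n=1): 0.7870 : 0.2130
Convolve the two distributions (both contribute in 2-u steps):
  M: 0.633616×0.7870 = 0.498656
  M+2: 0.633616×0.2130 + 0.324768×0.7870 = 0.390553
  M+4: 0.324768×0.2130 + 0.041616×0.7870 = 0.101927
  M+6: 0.041616×0.2130 = 0.008864
Scale to base peak (0.498656) = 100: 100.00 : 78.32 : 20.44 : 1.78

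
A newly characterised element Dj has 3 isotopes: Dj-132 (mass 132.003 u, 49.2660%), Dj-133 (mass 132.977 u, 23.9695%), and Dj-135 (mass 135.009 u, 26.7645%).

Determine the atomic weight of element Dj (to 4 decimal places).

The abundance-weighted mean is 0.492660 × 132.003 + 0.239695 × 132.977 + 0.267645 × 135.009
= 65.03260 + 31.87392 + 36.13448 = 133.04100 u

133.0410 u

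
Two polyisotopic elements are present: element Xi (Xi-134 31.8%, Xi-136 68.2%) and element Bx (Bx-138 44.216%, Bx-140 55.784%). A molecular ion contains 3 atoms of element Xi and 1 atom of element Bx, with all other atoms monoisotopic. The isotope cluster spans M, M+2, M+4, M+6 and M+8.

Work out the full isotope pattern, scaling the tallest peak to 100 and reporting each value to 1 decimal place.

3.7 : 28.2 : 80.4 : 100.0 : 45.6

Element Xi pattern (n=3): 0.03215743 : 0.2068997 : 0.4437283 : 0.31721457
Element Bx pattern (n=1): 0.44216 : 0.55784
Convolve the two distributions (both contribute in 2-u steps):
  M: 0.03215743×0.44216 = 0.014219
  M+2: 0.03215743×0.55784 + 0.2068997×0.44216 = 0.109421
  M+4: 0.2068997×0.55784 + 0.4437283×0.44216 = 0.311616
  M+6: 0.4437283×0.55784 + 0.31721457×0.44216 = 0.387789
  M+8: 0.31721457×0.55784 = 0.176955
Scale to base peak (0.387789) = 100: 3.7 : 28.2 : 80.4 : 100.0 : 45.6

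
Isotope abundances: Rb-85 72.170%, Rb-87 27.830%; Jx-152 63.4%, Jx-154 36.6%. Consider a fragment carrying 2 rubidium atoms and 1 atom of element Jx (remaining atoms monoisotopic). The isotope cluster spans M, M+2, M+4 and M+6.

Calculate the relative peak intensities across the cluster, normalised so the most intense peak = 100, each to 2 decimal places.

Rubidium pattern (n=2): 0.52085089 : 0.40169822 : 0.07745089
Element Jx pattern (n=1): 0.6340 : 0.3660
Convolve the two distributions (both contribute in 2-u steps):
  M: 0.52085089×0.6340 = 0.330219
  M+2: 0.52085089×0.3660 + 0.40169822×0.6340 = 0.445308
  M+4: 0.40169822×0.3660 + 0.07745089×0.6340 = 0.196125
  M+6: 0.07745089×0.3660 = 0.028347
Scale to base peak (0.445308) = 100: 74.16 : 100.00 : 44.04 : 6.37

74.16 : 100.00 : 44.04 : 6.37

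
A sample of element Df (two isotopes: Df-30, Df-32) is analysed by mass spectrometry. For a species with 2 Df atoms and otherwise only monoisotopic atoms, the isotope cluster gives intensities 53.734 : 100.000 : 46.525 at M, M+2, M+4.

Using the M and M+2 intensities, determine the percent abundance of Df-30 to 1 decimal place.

51.8%

Write p for the Df-30 fraction. I(M+2)/I(M) = [C(2,1)·p^1·(1−p)] / p^2 = 2·(1−p)/p = 100.000/53.734 = 1.8610
(1−p)/p = 1.8610/2 = 0.9305  ⇒  p = 1/(1 + 0.9305) = 0.5180
Df-30: 51.8%, Df-32: 48.2%.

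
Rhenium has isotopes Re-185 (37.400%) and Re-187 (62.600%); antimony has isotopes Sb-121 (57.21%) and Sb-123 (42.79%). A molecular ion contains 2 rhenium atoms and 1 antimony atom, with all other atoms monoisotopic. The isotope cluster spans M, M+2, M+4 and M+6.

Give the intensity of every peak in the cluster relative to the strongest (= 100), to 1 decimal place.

Rhenium pattern (n=2): 0.139876 : 0.468248 : 0.391876
Antimony pattern (n=1): 0.5721 : 0.4279
Convolve the two distributions (both contribute in 2-u steps):
  M: 0.139876×0.5721 = 0.080023
  M+2: 0.139876×0.4279 + 0.468248×0.5721 = 0.327738
  M+4: 0.468248×0.4279 + 0.391876×0.5721 = 0.424556
  M+6: 0.391876×0.4279 = 0.167684
Scale to base peak (0.424556) = 100: 18.8 : 77.2 : 100.0 : 39.5

18.8 : 77.2 : 100.0 : 39.5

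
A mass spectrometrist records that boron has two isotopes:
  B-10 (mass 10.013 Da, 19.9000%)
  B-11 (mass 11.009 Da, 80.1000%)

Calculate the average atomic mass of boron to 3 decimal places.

The abundance-weighted mean is 0.199000 × 10.013 + 0.801000 × 11.009
= 1.9926 + 8.8182 = 10.8108 Da

10.811 Da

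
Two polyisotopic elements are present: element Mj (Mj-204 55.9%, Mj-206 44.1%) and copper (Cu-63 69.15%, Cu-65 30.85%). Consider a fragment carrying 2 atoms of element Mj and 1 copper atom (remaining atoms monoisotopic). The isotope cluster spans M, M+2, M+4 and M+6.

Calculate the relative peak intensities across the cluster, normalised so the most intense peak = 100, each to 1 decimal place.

49.4 : 100.0 : 65.5 : 13.7

Element Mj pattern (n=2): 0.312481 : 0.493038 : 0.194481
Copper pattern (n=1): 0.6915 : 0.3085
Convolve the two distributions (both contribute in 2-u steps):
  M: 0.312481×0.6915 = 0.216081
  M+2: 0.312481×0.3085 + 0.493038×0.6915 = 0.437336
  M+4: 0.493038×0.3085 + 0.194481×0.6915 = 0.286586
  M+6: 0.194481×0.3085 = 0.059997
Scale to base peak (0.437336) = 100: 49.4 : 100.0 : 65.5 : 13.7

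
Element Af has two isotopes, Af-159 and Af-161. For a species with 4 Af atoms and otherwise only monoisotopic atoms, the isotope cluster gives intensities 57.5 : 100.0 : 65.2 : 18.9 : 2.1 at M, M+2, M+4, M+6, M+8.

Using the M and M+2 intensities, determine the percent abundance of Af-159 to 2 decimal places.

If p is the fraction of Af that is Af-159, then I(M+2)/I(M) = [C(4,1)·p^3·(1−p)] / p^4 = 4·(1−p)/p = 100.0/57.5 = 1.7391
(1−p)/p = 1.7391/4 = 0.4348  ⇒  p = 1/(1 + 0.4348) = 0.6970
Af-159: 69.70%, Af-161: 30.30%.

69.70%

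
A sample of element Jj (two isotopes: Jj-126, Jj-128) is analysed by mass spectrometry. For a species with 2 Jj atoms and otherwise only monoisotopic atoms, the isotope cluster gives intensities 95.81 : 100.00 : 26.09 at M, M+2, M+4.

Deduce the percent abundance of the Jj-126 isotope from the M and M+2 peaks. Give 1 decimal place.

If p is the fraction of Jj that is Jj-126, then I(M+2)/I(M) = [C(2,1)·p^1·(1−p)] / p^2 = 2·(1−p)/p = 100.00/95.81 = 1.0437
(1−p)/p = 1.0437/2 = 0.5219  ⇒  p = 1/(1 + 0.5219) = 0.6571
Jj-126: 65.7%, Jj-128: 34.3%.

65.7%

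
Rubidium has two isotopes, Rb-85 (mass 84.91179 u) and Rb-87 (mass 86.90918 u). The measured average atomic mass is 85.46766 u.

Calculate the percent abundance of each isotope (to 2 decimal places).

Rb-85: 72.17%, Rb-87: 27.83%

With x = fraction of Rb-85 (so Rb-87 is 1 − x):
84.91179·x + 86.90918·(1 − x) = 85.46766
(84.91179 − 86.90918)·x = 85.46766 − 86.90918
x = -1.44152 / -1.99739 = 0.72170 → 72.17% Rb-85, 27.83% Rb-87.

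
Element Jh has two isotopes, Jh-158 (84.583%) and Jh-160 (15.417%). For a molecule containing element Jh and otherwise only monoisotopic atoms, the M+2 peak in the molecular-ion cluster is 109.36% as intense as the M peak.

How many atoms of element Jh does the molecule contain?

6

The M+2/M ratio from n Jh atoms is n · q/p = n · 0.15417/0.84583.
n = 1.0936 × 0.84583/0.15417 = 6.00 ≈ 6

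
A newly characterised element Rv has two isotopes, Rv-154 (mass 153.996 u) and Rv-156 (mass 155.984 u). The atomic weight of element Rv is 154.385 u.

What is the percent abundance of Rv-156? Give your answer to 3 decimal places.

19.567%

With x = fraction of Rv-154 (so Rv-156 is 1 − x):
153.996·x + 155.984·(1 − x) = 154.385
(153.996 − 155.984)·x = 154.385 − 155.984
x = -1.599 / -1.988 = 0.80433 → 80.433% Rv-154, 19.567% Rv-156.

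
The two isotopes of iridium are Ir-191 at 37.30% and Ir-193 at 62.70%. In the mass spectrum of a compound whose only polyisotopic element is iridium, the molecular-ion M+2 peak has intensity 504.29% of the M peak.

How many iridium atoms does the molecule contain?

3

For n independent Ir atoms, I(M+2)/I(M) = n · (abundance Ir-193) / (abundance Ir-191) = n · 0.6270/0.3730.
n = 5.0429 × 0.3730/0.6270 = 3.00 ≈ 3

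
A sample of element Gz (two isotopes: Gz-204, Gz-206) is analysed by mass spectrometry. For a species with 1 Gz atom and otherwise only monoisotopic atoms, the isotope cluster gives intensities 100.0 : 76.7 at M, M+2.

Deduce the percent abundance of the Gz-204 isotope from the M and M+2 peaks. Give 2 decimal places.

56.59%

Let p = fractional abundance of Gz-204. I(M+2)/I(M) = [C(1,1)·p^0·(1−p)] / p^1 = 1·(1−p)/p = 76.7/100.0 = 0.7670
(1−p)/p = 0.7670/1 = 0.7670  ⇒  p = 1/(1 + 0.7670) = 0.5659
Gz-204: 56.59%, Gz-206: 43.41%.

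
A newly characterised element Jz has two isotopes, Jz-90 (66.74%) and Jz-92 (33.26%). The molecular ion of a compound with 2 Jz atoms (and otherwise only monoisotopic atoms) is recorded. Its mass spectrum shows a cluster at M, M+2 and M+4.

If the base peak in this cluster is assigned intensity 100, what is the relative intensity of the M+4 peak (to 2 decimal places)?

(0.6674 + 0.3326)^2 gives M 0.4454, M+2 0.4440, M+4 0.1106; the largest is M.
P(M) = C(2,0) × 0.6674^2 × 0.3326^0 = 1 × 0.44542276 × 1.0000 = 0.445423 (base)
P(M+4) = C(2,2) × 0.6674^0 × 0.3326^2 = 1 × 1.0000 × 0.11062276 = 0.110623
Relative intensity = 0.110623 / 0.445423 × 100 = 24.84

24.84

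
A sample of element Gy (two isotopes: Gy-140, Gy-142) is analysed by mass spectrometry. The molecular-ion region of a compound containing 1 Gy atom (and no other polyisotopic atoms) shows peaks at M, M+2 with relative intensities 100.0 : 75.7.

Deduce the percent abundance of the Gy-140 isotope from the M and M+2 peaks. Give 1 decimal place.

56.9%

If p is the fraction of Gy that is Gy-140, then I(M+2)/I(M) = [C(1,1)·p^0·(1−p)] / p^1 = 1·(1−p)/p = 75.7/100.0 = 0.7570
(1−p)/p = 0.7570/1 = 0.7570  ⇒  p = 1/(1 + 0.7570) = 0.5692
Gy-140: 56.9%, Gy-142: 43.1%.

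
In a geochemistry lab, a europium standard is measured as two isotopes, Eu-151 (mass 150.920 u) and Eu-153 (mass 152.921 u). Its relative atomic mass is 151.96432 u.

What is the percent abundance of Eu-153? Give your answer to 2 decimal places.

Let x be the fractional abundance of Eu-151; then Eu-153 has abundance 1 − x.
150.920·x + 152.921·(1 − x) = 151.96432
(150.920 − 152.921)·x = 151.96432 − 152.921
x = -0.95668 / -2.001 = 0.47810 → 47.81% Eu-151, 52.19% Eu-153.

52.19%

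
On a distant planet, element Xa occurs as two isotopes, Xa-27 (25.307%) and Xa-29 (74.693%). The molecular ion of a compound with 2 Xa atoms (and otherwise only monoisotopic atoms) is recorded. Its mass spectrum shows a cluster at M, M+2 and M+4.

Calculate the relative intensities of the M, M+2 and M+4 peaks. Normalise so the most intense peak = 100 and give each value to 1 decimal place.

The 2 Xa atoms are independent, so intensities follow the terms of (0.25307 + 0.74693)^2.
P(M) = 0.25307^2 = 0.064044
P(M+2) = 2 × 0.25307^1 × 0.74693^1 = 0.378051
P(M+4) = 0.74693^2 = 0.557904
The M+4 peak is largest (0.557904); scaling to 100 gives 11.5 : 67.8 : 100.0.

11.5 : 67.8 : 100.0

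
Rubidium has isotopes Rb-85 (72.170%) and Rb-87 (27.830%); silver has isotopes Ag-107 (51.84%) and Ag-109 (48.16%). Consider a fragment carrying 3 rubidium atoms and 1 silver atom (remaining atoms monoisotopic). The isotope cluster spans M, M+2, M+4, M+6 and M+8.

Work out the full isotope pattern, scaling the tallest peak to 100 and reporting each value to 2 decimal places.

Rubidium pattern (n=3): 0.37589809 : 0.43485841 : 0.16768892 : 0.02155458
Silver pattern (n=1): 0.5184 : 0.4816
Convolve the two distributions (both contribute in 2-u steps):
  M: 0.37589809×0.5184 = 0.194866
  M+2: 0.37589809×0.4816 + 0.43485841×0.5184 = 0.406463
  M+4: 0.43485841×0.4816 + 0.16768892×0.5184 = 0.296358
  M+6: 0.16768892×0.4816 + 0.02155458×0.5184 = 0.091933
  M+8: 0.02155458×0.4816 = 0.010381
Scale to base peak (0.406463) = 100: 47.94 : 100.00 : 72.91 : 22.62 : 2.55

47.94 : 100.00 : 72.91 : 22.62 : 2.55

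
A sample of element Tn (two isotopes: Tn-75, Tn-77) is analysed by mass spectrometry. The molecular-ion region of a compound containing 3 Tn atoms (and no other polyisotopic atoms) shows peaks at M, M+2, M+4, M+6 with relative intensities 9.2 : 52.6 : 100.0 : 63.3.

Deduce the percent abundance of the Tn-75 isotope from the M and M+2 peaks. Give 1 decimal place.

Write p for the Tn-75 fraction. I(M+2)/I(M) = [C(3,1)·p^2·(1−p)] / p^3 = 3·(1−p)/p = 52.6/9.2 = 5.7174
(1−p)/p = 5.7174/3 = 1.9058  ⇒  p = 1/(1 + 1.9058) = 0.3441
Tn-75: 34.4%, Tn-77: 65.6%.

34.4%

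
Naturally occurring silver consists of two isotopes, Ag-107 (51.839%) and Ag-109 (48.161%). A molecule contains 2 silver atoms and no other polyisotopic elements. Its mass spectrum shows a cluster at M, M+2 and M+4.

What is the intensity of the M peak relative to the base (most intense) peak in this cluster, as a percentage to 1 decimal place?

Binomial terms of (0.51839 + 0.48161)^2: M 0.2687, M+2 0.4993, M+4 0.2319 → M+2 is the base peak.
P(M+2) = C(2,1) × 0.51839^1 × 0.48161^1 = 2 × 0.51839 × 0.48161 = 0.499324 (base)
P(M) = C(2,0) × 0.51839^2 × 0.48161^0 = 1 × 0.26872819 × 1.0000 = 0.268728
Relative intensity = 0.268728 / 0.499324 × 100 = 53.8

53.8%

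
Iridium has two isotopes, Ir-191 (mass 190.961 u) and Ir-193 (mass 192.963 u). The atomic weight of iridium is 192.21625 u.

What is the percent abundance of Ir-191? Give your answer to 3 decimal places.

Writing the weighted mean with unknown fraction x of Ir-191:
190.961·x + 192.963·(1 − x) = 192.21625
(190.961 − 192.963)·x = 192.21625 − 192.963
x = -0.74675 / -2.002 = 0.37300 → 37.300% Ir-191, 62.700% Ir-193.

37.300%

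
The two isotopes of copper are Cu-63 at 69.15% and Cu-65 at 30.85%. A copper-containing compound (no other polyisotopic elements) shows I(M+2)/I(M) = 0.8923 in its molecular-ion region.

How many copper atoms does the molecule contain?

For n independent Cu atoms, I(M+2)/I(M) = n · (abundance Cu-65) / (abundance Cu-63) = n · 0.3085/0.6915.
n = 0.8923 × 0.6915/0.3085 = 2.00 ≈ 2

2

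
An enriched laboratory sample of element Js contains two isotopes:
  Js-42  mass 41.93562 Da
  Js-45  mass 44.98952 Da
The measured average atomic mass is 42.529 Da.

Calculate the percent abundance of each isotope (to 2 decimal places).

Js-42: 80.57%, Js-45: 19.43%

Writing the weighted mean with unknown fraction x of Js-42:
41.93562·x + 44.98952·(1 − x) = 42.529
(41.93562 − 44.98952)·x = 42.529 − 44.98952
x = -2.46052 / -3.05390 = 0.80570 → 80.57% Js-42, 19.43% Js-45.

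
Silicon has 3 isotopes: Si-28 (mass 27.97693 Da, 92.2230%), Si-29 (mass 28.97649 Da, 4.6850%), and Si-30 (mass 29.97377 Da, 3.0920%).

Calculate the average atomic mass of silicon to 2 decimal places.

28.09 Da

Weight each isotope mass by its fractional abundance: 0.922230 × 27.97693 + 0.046850 × 28.97649 + 0.030920 × 29.97377
= 25.801164 + 1.357549 + 0.926789 = 28.085502 Da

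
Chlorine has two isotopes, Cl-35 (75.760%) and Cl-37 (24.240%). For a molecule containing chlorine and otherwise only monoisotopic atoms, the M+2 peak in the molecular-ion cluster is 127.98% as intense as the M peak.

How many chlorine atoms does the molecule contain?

4

With n Cl atoms, P(M+2)/P(M) = C(n,1)·p^(n−1)q / p^n = n·q/p = n · 0.24240/0.75760.
n = 1.2798 × 0.75760/0.24240 = 4.00 ≈ 4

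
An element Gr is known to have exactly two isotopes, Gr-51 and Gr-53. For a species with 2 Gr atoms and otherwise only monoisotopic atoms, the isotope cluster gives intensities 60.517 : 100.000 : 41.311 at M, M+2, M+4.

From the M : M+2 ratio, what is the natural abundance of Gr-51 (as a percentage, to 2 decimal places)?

54.76%

Let p = fractional abundance of Gr-51. I(M+2)/I(M) = [C(2,1)·p^1·(1−p)] / p^2 = 2·(1−p)/p = 100.000/60.517 = 1.6524
(1−p)/p = 1.6524/2 = 0.8262  ⇒  p = 1/(1 + 0.8262) = 0.5476
Gr-51: 54.76%, Gr-53: 45.24%.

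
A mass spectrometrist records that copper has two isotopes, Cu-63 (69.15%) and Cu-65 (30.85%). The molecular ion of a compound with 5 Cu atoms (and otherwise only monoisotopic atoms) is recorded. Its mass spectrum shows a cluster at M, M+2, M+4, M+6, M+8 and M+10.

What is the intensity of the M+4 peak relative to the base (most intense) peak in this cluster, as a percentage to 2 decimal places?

89.23%

(0.6915 + 0.3085)^5 gives M 0.1581, M+2 0.3527, M+4 0.3147, M+6 0.1404, M+8 0.0313, M+10 0.0028; the largest is M+2.
P(M+2) = C(5,1) × 0.6915^4 × 0.3085^1 = 5 × 0.2286487 × 0.3085 = 0.352691 (base)
P(M+4) = C(5,2) × 0.6915^3 × 0.3085^2 = 10 × 0.33065611 × 0.09517225 = 0.314693
Relative intensity = 0.314693 / 0.352691 × 100 = 89.23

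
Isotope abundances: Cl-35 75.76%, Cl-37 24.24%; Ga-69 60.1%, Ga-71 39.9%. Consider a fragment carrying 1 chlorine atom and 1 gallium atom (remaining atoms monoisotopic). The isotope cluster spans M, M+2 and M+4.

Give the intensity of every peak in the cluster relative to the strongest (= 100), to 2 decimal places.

Chlorine pattern (n=1): 0.7576 : 0.2424
Gallium pattern (n=1): 0.6010 : 0.3990
Convolve the two distributions (both contribute in 2-u steps):
  M: 0.7576×0.6010 = 0.455318
  M+2: 0.7576×0.3990 + 0.2424×0.6010 = 0.447965
  M+4: 0.2424×0.3990 = 0.096718
Scale to base peak (0.455318) = 100: 100.00 : 98.39 : 21.24

100.00 : 98.39 : 21.24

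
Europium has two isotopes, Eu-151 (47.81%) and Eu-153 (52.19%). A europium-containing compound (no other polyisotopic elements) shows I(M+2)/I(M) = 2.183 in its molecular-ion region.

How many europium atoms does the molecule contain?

2

The M+2/M ratio from n Eu atoms is n · q/p = n · 0.5219/0.4781.
n = 2.183 × 0.4781/0.5219 = 2.00 ≈ 2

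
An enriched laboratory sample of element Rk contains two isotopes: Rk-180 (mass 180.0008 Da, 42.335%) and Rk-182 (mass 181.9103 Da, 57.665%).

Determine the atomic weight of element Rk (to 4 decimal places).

181.1019 Da

Average mass = Σ (abundance × isotope mass) = 0.42335 × 180.0008 + 0.57665 × 181.9103
= 76.20334 + 104.89857 = 181.10191 Da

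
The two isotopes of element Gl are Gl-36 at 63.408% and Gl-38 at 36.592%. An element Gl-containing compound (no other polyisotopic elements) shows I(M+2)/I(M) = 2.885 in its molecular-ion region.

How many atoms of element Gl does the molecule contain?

5

For n independent Gl atoms, I(M+2)/I(M) = n · (abundance Gl-38) / (abundance Gl-36) = n · 0.36592/0.63408.
n = 2.885 × 0.63408/0.36592 = 5.00 ≈ 5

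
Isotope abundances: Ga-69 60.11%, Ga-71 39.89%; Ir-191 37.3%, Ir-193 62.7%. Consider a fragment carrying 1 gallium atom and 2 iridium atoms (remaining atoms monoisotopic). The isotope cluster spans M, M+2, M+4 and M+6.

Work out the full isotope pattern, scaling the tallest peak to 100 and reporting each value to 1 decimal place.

Gallium pattern (n=1): 0.6011 : 0.3989
Iridium pattern (n=2): 0.139129 : 0.467742 : 0.393129
Convolve the two distributions (both contribute in 2-u steps):
  M: 0.6011×0.139129 = 0.083630
  M+2: 0.6011×0.467742 + 0.3989×0.139129 = 0.336658
  M+4: 0.6011×0.393129 + 0.3989×0.467742 = 0.422892
  M+6: 0.3989×0.393129 = 0.156819
Scale to base peak (0.422892) = 100: 19.8 : 79.6 : 100.0 : 37.1

19.8 : 79.6 : 100.0 : 37.1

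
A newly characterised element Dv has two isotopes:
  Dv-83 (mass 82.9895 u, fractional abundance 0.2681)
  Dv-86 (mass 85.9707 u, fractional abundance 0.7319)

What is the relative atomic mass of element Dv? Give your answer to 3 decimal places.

85.171 u

Average mass = Σ (abundance × isotope mass) = 0.2681 × 82.9895 + 0.7319 × 85.9707
= 22.24948 + 62.92196 = 85.17144 u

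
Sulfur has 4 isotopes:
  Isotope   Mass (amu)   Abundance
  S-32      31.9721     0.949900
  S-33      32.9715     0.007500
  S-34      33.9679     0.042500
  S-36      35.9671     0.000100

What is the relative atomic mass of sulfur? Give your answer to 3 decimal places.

32.065 amu

Average mass = Σ (abundance × isotope mass) = 0.949900 × 31.9721 + 0.007500 × 32.9715 + 0.042500 × 33.9679 + 0.000100 × 35.9671
= 30.37030 + 0.24729 + 1.44364 + 0.00360 = 32.06483 amu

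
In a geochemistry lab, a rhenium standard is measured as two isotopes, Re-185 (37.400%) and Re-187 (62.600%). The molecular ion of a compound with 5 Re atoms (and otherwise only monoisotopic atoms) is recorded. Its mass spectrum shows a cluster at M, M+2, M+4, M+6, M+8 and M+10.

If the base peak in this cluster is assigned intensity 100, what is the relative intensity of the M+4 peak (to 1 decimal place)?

59.7

(0.37400 + 0.62600)^5 gives M 0.0073, M+2 0.0612, M+4 0.2050, M+6 0.3431, M+8 0.2872, M+10 0.0961; the largest is M+6.
P(M+6) = C(5,3) × 0.37400^2 × 0.62600^3 = 10 × 0.139876 × 0.24531438 = 0.343136 (base)
P(M+4) = C(5,2) × 0.37400^3 × 0.62600^2 = 10 × 0.05231362 × 0.391876 = 0.205005
Relative intensity = 0.205005 / 0.343136 × 100 = 59.7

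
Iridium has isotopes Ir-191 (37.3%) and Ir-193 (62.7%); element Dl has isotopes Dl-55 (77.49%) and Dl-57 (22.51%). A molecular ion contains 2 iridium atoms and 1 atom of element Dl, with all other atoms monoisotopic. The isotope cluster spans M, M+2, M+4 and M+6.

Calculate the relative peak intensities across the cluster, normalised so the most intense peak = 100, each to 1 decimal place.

26.3 : 96.1 : 100.0 : 21.6

Iridium pattern (n=2): 0.139129 : 0.467742 : 0.393129
Element Dl pattern (n=1): 0.7749 : 0.2251
Convolve the two distributions (both contribute in 2-u steps):
  M: 0.139129×0.7749 = 0.107811
  M+2: 0.139129×0.2251 + 0.467742×0.7749 = 0.393771
  M+4: 0.467742×0.2251 + 0.393129×0.7749 = 0.409924
  M+6: 0.393129×0.2251 = 0.088493
Scale to base peak (0.409924) = 100: 26.3 : 96.1 : 100.0 : 21.6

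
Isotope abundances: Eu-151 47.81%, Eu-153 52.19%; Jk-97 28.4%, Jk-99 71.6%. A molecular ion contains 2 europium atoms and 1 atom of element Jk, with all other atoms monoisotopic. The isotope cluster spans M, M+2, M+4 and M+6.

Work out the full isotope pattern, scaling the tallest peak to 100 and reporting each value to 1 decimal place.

14.9 : 70.3 : 100.0 : 44.9

Europium pattern (n=2): 0.22857961 : 0.49904078 : 0.27237961
Element Jk pattern (n=1): 0.2840 : 0.7160
Convolve the two distributions (both contribute in 2-u steps):
  M: 0.22857961×0.2840 = 0.064917
  M+2: 0.22857961×0.7160 + 0.49904078×0.2840 = 0.305391
  M+4: 0.49904078×0.7160 + 0.27237961×0.2840 = 0.434669
  M+6: 0.27237961×0.7160 = 0.195024
Scale to base peak (0.434669) = 100: 14.9 : 70.3 : 100.0 : 44.9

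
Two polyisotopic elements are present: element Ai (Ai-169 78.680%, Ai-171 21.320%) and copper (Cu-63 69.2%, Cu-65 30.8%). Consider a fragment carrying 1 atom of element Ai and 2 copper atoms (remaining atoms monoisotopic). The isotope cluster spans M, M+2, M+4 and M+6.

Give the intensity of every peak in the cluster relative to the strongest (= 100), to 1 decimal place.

86.1 : 100.0 : 37.8 : 4.6

Element Ai pattern (n=1): 0.7868 : 0.2132
Copper pattern (n=2): 0.478864 : 0.426272 : 0.094864
Convolve the two distributions (both contribute in 2-u steps):
  M: 0.7868×0.478864 = 0.376770
  M+2: 0.7868×0.426272 + 0.2132×0.478864 = 0.437485
  M+4: 0.7868×0.094864 + 0.2132×0.426272 = 0.165520
  M+6: 0.2132×0.094864 = 0.020225
Scale to base peak (0.437485) = 100: 86.1 : 100.0 : 37.8 : 4.6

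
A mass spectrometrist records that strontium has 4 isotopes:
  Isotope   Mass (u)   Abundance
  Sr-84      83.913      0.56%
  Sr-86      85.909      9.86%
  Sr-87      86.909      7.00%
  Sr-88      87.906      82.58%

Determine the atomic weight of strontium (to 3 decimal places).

87.617 u

Average mass = Σ (abundance × isotope mass) = 0.0056 × 83.913 + 0.0986 × 85.909 + 0.0700 × 86.909 + 0.8258 × 87.906
= 0.4699 + 8.4706 + 6.0836 + 72.5928 = 87.6169 u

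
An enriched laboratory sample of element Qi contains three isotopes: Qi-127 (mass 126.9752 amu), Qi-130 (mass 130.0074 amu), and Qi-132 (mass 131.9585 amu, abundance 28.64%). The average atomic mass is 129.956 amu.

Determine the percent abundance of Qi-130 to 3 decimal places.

51.236%

The remaining 71.36% is split between Qi-127 (fraction x) and Qi-130 (fraction 0.7136 − x).
Substituting: 126.9752x + 130.0074(0.7136 − x) = 92.1630856
(126.9752 − 130.0074)x = -0.61019504  ⇒  x = 0.20124, y = 0.51236
Qi-127: 20.124%, Qi-130: 51.236%.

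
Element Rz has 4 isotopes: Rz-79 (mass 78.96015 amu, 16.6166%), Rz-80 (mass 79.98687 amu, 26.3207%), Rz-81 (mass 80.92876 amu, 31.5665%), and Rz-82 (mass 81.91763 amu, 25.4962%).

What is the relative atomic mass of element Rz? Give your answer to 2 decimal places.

80.61 amu

Weight each isotope mass by its fractional abundance: 0.166166 × 78.96015 + 0.263207 × 79.98687 + 0.315665 × 80.92876 + 0.254962 × 81.91763
= 13.120492 + 21.053104 + 25.546377 + 20.885883 = 80.605856 amu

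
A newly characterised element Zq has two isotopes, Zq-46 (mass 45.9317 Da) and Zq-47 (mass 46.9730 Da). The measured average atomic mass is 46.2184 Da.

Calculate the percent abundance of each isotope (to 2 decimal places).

Zq-46: 72.47%, Zq-47: 27.53%

Writing the weighted mean with unknown fraction x of Zq-46:
45.9317·x + 46.9730·(1 − x) = 46.2184
(45.9317 − 46.9730)·x = 46.2184 − 46.9730
x = -0.7546 / -1.0413 = 0.72467 → 72.47% Zq-46, 27.53% Zq-47.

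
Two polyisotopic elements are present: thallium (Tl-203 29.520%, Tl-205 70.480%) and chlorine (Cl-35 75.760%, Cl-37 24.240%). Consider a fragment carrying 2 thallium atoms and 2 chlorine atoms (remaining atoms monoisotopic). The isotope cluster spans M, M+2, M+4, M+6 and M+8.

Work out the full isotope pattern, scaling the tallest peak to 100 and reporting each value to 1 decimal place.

11.3 : 61.1 : 100.0 : 46.7 : 6.6

Thallium pattern (n=2): 0.08714304 : 0.41611392 : 0.49674304
Chlorine pattern (n=2): 0.57395776 : 0.36728448 : 0.05875776
Convolve the two distributions (both contribute in 2-u steps):
  M: 0.08714304×0.57395776 = 0.050016
  M+2: 0.08714304×0.36728448 + 0.41611392×0.57395776 = 0.270838
  M+4: 0.08714304×0.05875776 + 0.41611392×0.36728448 + 0.49674304×0.57395776 = 0.443062
  M+6: 0.41611392×0.05875776 + 0.49674304×0.36728448 = 0.206896
  M+8: 0.49674304×0.05875776 = 0.029188
Scale to base peak (0.443062) = 100: 11.3 : 61.1 : 100.0 : 46.7 : 6.6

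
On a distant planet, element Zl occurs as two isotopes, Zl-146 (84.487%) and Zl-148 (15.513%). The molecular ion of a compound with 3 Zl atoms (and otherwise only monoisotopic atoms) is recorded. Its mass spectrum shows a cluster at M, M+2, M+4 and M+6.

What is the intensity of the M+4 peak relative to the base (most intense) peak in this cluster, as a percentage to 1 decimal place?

Term probabilities: M 0.6031, M+2 0.3322, M+4 0.0610, M+6 0.0037. Base peak = M.
P(M) = C(3,0) × 0.84487^3 × 0.15513^0 = 1 × 0.6030727 × 1.0000 = 0.603073 (base)
P(M+4) = C(3,2) × 0.84487^1 × 0.15513^2 = 3 × 0.84487 × 0.02406532 = 0.060996
Relative intensity = 0.060996 / 0.603073 × 100 = 10.1

10.1%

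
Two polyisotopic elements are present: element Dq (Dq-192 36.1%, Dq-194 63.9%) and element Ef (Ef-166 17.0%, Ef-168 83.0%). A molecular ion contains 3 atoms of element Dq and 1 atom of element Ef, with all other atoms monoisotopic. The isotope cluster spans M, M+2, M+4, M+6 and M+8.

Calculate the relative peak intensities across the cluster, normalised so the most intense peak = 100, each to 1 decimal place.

1.9 : 19.8 : 68.7 : 100.0 : 52.6

Element Dq pattern (n=3): 0.04704588 : 0.24982536 : 0.44221164 : 0.26091712
Element Ef pattern (n=1): 0.1700 : 0.8300
Convolve the two distributions (both contribute in 2-u steps):
  M: 0.04704588×0.1700 = 0.007998
  M+2: 0.04704588×0.8300 + 0.24982536×0.1700 = 0.081518
  M+4: 0.24982536×0.8300 + 0.44221164×0.1700 = 0.282531
  M+6: 0.44221164×0.8300 + 0.26091712×0.1700 = 0.411392
  M+8: 0.26091712×0.8300 = 0.216561
Scale to base peak (0.411392) = 100: 1.9 : 19.8 : 68.7 : 100.0 : 52.6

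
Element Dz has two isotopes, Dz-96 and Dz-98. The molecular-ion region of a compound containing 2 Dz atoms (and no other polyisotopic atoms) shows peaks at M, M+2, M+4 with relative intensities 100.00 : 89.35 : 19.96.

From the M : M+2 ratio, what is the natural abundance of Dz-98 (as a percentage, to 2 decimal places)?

30.88%

Let p = fractional abundance of Dz-96. I(M+2)/I(M) = [C(2,1)·p^1·(1−p)] / p^2 = 2·(1−p)/p = 89.35/100.00 = 0.8935
(1−p)/p = 0.8935/2 = 0.4467  ⇒  p = 1/(1 + 0.4467) = 0.6912
Dz-96: 69.12%, Dz-98: 30.88%.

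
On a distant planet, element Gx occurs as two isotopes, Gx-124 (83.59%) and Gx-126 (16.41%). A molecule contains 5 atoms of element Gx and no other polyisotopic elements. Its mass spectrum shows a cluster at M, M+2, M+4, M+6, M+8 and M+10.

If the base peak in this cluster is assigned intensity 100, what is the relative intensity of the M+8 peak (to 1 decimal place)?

0.7

(0.8359 + 0.1641)^5 gives M 0.4081, M+2 0.4006, M+4 0.1573, M+6 0.0309, M+8 0.0030, M+10 0.0001; the largest is M.
P(M) = C(5,0) × 0.8359^5 × 0.1641^0 = 1 × 0.40810473 × 1.0000 = 0.408105 (base)
P(M+8) = C(5,4) × 0.8359^1 × 0.1641^4 = 5 × 0.8359 × 0.00072516 = 0.003031
Relative intensity = 0.003031 / 0.408105 × 100 = 0.7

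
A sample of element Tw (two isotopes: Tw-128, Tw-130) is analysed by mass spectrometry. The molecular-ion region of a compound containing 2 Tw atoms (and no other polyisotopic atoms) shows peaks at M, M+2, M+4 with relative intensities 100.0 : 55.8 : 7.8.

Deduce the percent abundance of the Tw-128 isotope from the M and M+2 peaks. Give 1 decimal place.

78.2%

Write p for the Tw-128 fraction. I(M+2)/I(M) = [C(2,1)·p^1·(1−p)] / p^2 = 2·(1−p)/p = 55.8/100.0 = 0.5580
(1−p)/p = 0.5580/2 = 0.2790  ⇒  p = 1/(1 + 0.2790) = 0.7819
Tw-128: 78.2%, Tw-130: 21.8%.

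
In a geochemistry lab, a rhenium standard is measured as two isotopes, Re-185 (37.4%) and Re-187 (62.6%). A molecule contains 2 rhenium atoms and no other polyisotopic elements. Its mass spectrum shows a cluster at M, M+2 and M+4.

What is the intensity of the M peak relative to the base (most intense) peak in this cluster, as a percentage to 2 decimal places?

29.87%

Binomial terms of (0.374 + 0.626)^2: M 0.1399, M+2 0.4682, M+4 0.3919 → M+2 is the base peak.
P(M+2) = C(2,1) × 0.374^1 × 0.626^1 = 2 × 0.3740 × 0.6260 = 0.468248 (base)
P(M) = C(2,0) × 0.374^2 × 0.626^0 = 1 × 0.139876 × 1.0000 = 0.139876
Relative intensity = 0.139876 / 0.468248 × 100 = 29.87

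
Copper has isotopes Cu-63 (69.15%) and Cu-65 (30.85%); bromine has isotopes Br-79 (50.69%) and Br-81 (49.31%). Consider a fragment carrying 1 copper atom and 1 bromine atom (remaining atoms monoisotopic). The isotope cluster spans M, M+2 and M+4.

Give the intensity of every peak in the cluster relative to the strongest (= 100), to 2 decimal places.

Copper pattern (n=1): 0.6915 : 0.3085
Bromine pattern (n=1): 0.5069 : 0.4931
Convolve the two distributions (both contribute in 2-u steps):
  M: 0.6915×0.5069 = 0.350521
  M+2: 0.6915×0.4931 + 0.3085×0.5069 = 0.497357
  M+4: 0.3085×0.4931 = 0.152121
Scale to base peak (0.497357) = 100: 70.48 : 100.00 : 30.59

70.48 : 100.00 : 30.59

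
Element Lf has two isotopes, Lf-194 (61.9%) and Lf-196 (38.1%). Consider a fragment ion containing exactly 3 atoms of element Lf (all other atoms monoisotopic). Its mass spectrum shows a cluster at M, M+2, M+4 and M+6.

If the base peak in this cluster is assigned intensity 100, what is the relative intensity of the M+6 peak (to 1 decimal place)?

12.6

Term probabilities: M 0.2372, M+2 0.4380, M+4 0.2696, M+6 0.0553. Base peak = M+2.
P(M+2) = C(3,1) × 0.619^2 × 0.381^1 = 3 × 0.383161 × 0.3810 = 0.437953 (base)
P(M+6) = C(3,3) × 0.619^0 × 0.381^3 = 1 × 1.0000 × 0.05530634 = 0.055306
Relative intensity = 0.055306 / 0.437953 × 100 = 12.6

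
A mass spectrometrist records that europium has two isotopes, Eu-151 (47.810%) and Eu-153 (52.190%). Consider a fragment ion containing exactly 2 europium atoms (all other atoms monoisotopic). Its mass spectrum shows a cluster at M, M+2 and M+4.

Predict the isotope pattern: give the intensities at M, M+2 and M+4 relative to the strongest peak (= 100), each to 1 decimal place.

45.8 : 100.0 : 54.6

Expanding (0.47810 + 0.52190)^2:
P(M) = 0.47810^2 = 0.228580
P(M+2) = 2 × 0.47810^1 × 0.52190^1 = 0.499041
P(M+4) = 0.52190^2 = 0.272380
The M+2 peak is largest (0.499041); scaling to 100 gives 45.8 : 100.0 : 54.6.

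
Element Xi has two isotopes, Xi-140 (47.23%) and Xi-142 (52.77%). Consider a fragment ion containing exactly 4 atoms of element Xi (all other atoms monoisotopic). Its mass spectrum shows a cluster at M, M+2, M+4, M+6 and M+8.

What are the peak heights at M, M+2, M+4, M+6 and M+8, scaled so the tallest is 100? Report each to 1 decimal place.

The 4 Xi atoms are independent, so intensities follow the terms of (0.4723 + 0.5277)^4.
P(M) = 0.4723^4 = 0.049759
P(M+2) = 4 × 0.4723^3 × 0.5277^1 = 0.222383
P(M+4) = 6 × 0.4723^2 × 0.5277^2 = 0.372702
P(M+6) = 4 × 0.4723^1 × 0.5277^3 = 0.277613
P(M+8) = 0.5277^4 = 0.077544
The M+4 peak is largest (0.372702); scaling to 100 gives 13.4 : 59.7 : 100.0 : 74.5 : 20.8.

13.4 : 59.7 : 100.0 : 74.5 : 20.8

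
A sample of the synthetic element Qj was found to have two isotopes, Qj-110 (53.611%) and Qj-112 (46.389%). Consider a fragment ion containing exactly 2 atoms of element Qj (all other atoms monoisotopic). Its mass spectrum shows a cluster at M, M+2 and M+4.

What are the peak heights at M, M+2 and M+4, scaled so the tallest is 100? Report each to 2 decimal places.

Expanding (0.53611 + 0.46389)^2:
P(M) = 0.53611^2 = 0.287414
P(M+2) = 2 × 0.53611^1 × 0.46389^1 = 0.497392
P(M+4) = 0.46389^2 = 0.215194
The M+2 peak is largest (0.497392); scaling to 100 gives 57.78 : 100.00 : 43.26.

57.78 : 100.00 : 43.26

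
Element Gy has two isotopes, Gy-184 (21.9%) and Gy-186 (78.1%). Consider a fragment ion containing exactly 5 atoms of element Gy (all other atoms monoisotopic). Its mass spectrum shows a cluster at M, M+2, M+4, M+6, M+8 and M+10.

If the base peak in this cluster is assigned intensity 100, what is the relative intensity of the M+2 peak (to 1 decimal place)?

2.2

Term probabilities: M 0.0005, M+2 0.0090, M+4 0.0641, M+6 0.2285, M+8 0.4074, M+10 0.2906. Base peak = M+8.
P(M+8) = C(5,4) × 0.219^1 × 0.781^4 = 5 × 0.2190 × 0.37205242 = 0.407397 (base)
P(M+2) = C(5,1) × 0.219^4 × 0.781^1 = 5 × 0.00230026 × 0.7810 = 0.008983
Relative intensity = 0.008983 / 0.407397 × 100 = 2.2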